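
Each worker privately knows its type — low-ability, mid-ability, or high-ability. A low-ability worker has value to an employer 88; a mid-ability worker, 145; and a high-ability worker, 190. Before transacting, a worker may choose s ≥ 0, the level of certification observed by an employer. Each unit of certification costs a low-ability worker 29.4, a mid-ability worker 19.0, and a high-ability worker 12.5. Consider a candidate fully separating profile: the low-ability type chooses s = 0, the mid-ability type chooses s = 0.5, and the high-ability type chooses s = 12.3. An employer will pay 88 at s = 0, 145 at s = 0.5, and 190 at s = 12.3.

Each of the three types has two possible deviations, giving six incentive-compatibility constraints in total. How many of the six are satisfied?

3

Mid-ability (own payoff 145 − 19.0×0.5 = 135.5): to s=0 gives 88 → no gain ✓; to s=12.3 gives 190 − 19.0×12.3 = -43.7 → no gain ✓.
Low-ability (own payoff 88): to s=0.5 gives 145 − 29.4×0.5 = 130.3 → profitable ✗; to s=12.3 gives 190 − 29.4×12.3 = -171.62 → no gain ✓.
High-ability (own payoff 190 − 12.5×12.3 = 36.25): to s=0 gives 88 → profitable ✗; to s=0.5 gives 145 − 12.5×0.5 = 138.75 → profitable ✗.
3 of the 6 constraints hold; not an equilibrium.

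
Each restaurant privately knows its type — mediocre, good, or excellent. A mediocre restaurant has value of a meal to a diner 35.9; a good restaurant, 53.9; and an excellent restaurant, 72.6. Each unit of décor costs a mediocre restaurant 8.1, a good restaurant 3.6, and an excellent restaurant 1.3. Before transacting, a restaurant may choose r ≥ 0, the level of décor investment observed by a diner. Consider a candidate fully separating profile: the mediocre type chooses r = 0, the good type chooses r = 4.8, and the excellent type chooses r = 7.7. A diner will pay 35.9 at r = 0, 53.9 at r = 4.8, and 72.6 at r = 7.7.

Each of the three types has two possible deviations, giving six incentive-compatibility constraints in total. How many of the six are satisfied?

Good (own payoff 53.9 − 3.6×4.8 = 36.62): to r=0 gives 35.9 → no gain ✓; to r=7.7 gives 72.6 − 3.6×7.7 = 44.88 → profitable ✗.
Mediocre (own payoff 35.9): to r=4.8 gives 53.9 − 8.1×4.8 = 15.02 → no gain ✓; to r=7.7 gives 72.6 − 8.1×7.7 = 10.23 → no gain ✓.
Excellent (own payoff 72.6 − 1.3×7.7 = 62.59): to r=0 gives 35.9 → no gain ✓; to r=4.8 gives 53.9 − 1.3×4.8 = 47.66 → no gain ✓.
5 of the 6 constraints hold; not an equilibrium.

5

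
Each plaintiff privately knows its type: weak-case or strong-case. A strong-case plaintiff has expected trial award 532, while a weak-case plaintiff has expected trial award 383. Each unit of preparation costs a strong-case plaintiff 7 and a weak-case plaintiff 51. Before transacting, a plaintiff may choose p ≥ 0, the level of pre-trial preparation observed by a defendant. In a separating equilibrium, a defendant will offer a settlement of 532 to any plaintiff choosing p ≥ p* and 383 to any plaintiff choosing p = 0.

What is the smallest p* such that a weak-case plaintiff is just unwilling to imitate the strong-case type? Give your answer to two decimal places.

2.92

A weak-case plaintiff choosing p = 0 receives 383.
Imitating at p* instead would pay 532 at cost 51·p*, netting 532 − 51·p*.
Indifference: 383 = 532 − 51·p*, so p* = (532 − 383) / 51 ≈ 2.92.
At p* the weak-case type's incentive constraint just binds; the strong-case type strictly prefers p* since its per-unit cost is lower.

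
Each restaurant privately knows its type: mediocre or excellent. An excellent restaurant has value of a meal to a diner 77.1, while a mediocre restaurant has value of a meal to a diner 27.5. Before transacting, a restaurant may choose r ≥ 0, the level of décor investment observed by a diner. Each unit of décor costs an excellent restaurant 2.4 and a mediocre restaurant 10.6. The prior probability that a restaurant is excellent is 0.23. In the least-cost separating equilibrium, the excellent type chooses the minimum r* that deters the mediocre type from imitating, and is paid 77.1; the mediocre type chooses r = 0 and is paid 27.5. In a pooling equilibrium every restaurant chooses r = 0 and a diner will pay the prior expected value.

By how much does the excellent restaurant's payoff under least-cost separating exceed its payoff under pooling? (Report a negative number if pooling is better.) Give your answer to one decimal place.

Least-cost separating signal: r* solves 27.5 = 77.1 − 10.6·r*, so r* = (77.1 − 27.5)/10.6 ≈ 4.6792.
Excellent type's separating payoff: 77.1 − 2.4 × r* = 77.1 − 2.4 × (77.1 − 27.5)/10.6 = 77.1 − 119.04/10.6 ≈ 65.870.
Pooling payoff: 0.23 × 77.1 + 0.77 × 27.5 = 38.908.
Difference: 65.870 − 38.908 = 26.962, i.e. 27.0 to one decimal place.
The excellent type prefers to separate.

27.0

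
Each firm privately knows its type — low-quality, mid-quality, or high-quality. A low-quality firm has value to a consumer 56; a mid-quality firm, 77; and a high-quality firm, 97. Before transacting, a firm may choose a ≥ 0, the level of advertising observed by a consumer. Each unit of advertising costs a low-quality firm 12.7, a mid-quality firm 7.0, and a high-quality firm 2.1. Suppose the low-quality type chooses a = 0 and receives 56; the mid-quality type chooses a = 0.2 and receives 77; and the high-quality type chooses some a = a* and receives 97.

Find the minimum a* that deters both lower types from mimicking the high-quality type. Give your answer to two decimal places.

Low-quality type (on-path payoff 56) won't mimic when 56 ≥ 97 − 12.7·a*, i.e. a* ≥ 3.23.
Mid-quality type (on-path payoff 77 − 7.0×0.2 = 75.6) won't mimic when 75.6 ≥ 97 − 7.0·a*, i.e. a* ≥ 3.06.
Both must hold, so a* = max(3.23, 3.06) = 3.23. The low-quality type's constraint binds.

3.23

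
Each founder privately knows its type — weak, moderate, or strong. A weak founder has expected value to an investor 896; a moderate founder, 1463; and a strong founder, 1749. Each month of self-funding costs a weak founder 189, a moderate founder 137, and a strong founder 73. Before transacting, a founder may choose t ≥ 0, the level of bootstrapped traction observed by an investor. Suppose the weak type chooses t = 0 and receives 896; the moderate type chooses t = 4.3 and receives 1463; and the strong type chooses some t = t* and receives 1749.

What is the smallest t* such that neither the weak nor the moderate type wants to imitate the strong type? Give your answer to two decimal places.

6.39

Moderate type (on-path payoff 1463 − 137×4.3 = 873.9) won't mimic when 873.9 ≥ 1749 − 137·t*, i.e. t* ≥ 6.39.
Weak type (on-path payoff 896) won't mimic when 896 ≥ 1749 − 189·t*, i.e. t* ≥ 4.51.
Both must hold, so t* = max(4.51, 6.39) = 6.39. The moderate type's constraint binds.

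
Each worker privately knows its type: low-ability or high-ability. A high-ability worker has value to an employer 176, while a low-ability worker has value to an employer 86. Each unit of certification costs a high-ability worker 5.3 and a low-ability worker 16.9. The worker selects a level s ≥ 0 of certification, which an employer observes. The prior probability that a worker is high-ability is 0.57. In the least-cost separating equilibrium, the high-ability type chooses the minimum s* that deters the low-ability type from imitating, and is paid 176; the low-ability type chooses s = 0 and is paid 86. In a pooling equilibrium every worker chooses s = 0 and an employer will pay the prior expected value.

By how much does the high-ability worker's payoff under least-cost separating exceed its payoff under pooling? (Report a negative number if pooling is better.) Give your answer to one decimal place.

Least-cost separating signal: s* solves 86 = 176 − 16.9·s*, so s* = (176 − 86)/16.9 ≈ 5.3254.
High-ability type's separating payoff: 176 − 5.3 × s* = 176 − 5.3 × (176 − 86)/16.9 = 176 − 477/16.9 ≈ 147.775.
Pooling payoff: 0.57 × 176 + 0.43 × 86 = 137.3.
Difference: 147.775 − 137.3 = 10.475, i.e. 10.5 to one decimal place.
The high-ability type prefers to separate.

10.5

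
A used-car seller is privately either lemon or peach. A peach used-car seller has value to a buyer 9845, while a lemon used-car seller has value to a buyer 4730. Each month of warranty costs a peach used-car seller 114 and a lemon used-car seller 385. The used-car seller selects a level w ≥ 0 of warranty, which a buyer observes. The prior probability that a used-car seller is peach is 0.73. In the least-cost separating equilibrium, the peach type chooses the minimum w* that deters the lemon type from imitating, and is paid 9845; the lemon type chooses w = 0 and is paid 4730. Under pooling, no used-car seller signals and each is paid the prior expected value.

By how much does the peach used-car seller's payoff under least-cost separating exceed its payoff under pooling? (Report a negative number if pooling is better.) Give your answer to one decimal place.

Least-cost separating signal: w* solves 4730 = 9845 − 385·w*, so w* = (9845 − 4730)/385 ≈ 13.2857.
Peach type's separating payoff: 9845 − 114 × w* = 9845 − 114 × (9845 − 4730)/385 = 9845 − 583110/385 ≈ 8330.429.
Pooling payoff: 0.73 × 9845 + 0.27 × 4730 = 8463.95.
Difference: 8330.429 − 8463.95 = -133.521, i.e. -133.5 to one decimal place.
The peach type would prefer the pooling outcome.

-133.5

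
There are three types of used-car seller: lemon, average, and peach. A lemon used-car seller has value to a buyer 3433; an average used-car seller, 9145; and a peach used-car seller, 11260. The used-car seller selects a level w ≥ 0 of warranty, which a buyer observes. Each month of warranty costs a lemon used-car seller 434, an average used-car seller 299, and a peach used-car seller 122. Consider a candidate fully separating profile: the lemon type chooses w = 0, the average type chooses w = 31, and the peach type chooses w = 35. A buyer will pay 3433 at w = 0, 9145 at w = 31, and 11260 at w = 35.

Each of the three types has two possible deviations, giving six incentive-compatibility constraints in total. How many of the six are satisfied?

4

Average (own payoff 9145 − 299×31 = -124): to w=0 gives 3433 → profitable ✗; to w=35 gives 11260 − 299×35 = 795 → profitable ✗.
Peach (own payoff 11260 − 122×35 = 6990): to w=0 gives 3433 → no gain ✓; to w=31 gives 9145 − 122×31 = 5363 → no gain ✓.
Lemon (own payoff 3433): to w=31 gives 9145 − 434×31 = -4309 → no gain ✓; to w=35 gives 11260 − 434×35 = -3930 → no gain ✓.
4 of the 6 constraints hold; not an equilibrium.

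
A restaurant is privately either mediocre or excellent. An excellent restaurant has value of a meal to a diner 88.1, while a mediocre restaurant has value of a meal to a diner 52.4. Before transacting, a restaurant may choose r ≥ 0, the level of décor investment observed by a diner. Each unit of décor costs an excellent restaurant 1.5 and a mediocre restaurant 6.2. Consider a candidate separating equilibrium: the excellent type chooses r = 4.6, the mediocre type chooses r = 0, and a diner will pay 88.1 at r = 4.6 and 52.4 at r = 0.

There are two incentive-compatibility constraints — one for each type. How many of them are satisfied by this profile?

1

Mediocre type: stay at 0 → 52.4; mimic → 88.1 − 6.2 × 4.6 = 59.58. IC fails (52.4 < 59.58).
Excellent type: signal → 88.1 − 1.5 × 4.6 = 81.2; deviate to 0 → 52.4. IC holds (81.2 ≥ 52.4).
1 of 2 constraints hold, so this profile is not an equilibrium.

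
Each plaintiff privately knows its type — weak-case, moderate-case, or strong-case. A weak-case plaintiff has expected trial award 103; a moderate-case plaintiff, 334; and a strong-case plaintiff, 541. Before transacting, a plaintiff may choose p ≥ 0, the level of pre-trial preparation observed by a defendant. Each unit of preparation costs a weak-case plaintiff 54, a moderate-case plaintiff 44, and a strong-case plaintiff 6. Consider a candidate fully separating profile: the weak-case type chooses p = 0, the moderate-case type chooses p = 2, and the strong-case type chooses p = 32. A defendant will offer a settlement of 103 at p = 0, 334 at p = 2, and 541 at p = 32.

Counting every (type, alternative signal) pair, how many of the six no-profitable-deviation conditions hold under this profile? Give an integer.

5

Strong-case (own payoff 541 − 6×32 = 349): to p=0 gives 103 → no gain ✓; to p=2 gives 334 − 6×2 = 322 → no gain ✓.
Weak-case (own payoff 103): to p=2 gives 334 − 54×2 = 226 → profitable ✗; to p=32 gives 541 − 54×32 = -1187 → no gain ✓.
Moderate-case (own payoff 334 − 44×2 = 246): to p=0 gives 103 → no gain ✓; to p=32 gives 541 − 44×32 = -867 → no gain ✓.
5 of the 6 constraints hold; not an equilibrium.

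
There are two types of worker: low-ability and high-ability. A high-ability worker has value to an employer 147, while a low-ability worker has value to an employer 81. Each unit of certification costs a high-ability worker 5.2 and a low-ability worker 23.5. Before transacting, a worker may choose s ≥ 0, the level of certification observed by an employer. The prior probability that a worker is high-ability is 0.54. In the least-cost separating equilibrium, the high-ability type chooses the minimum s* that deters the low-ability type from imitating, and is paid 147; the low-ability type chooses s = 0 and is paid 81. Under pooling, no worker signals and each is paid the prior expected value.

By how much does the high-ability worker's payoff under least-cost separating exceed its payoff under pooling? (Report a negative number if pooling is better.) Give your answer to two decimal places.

Least-cost separating signal: s* solves 81 = 147 − 23.5·s*, so s* = (147 − 81)/23.5 ≈ 2.8085.
High-ability type's separating payoff: 147 − 5.2 × s* = 147 − 5.2 × (147 − 81)/23.5 = 147 − 343.2/23.5 ≈ 132.3957.
Pooling payoff: 0.54 × 147 + 0.46 × 81 = 116.64.
Difference: 132.3957 − 116.64 = 15.7557, i.e. 15.76 to two decimal places.
The high-ability type prefers to separate.

15.76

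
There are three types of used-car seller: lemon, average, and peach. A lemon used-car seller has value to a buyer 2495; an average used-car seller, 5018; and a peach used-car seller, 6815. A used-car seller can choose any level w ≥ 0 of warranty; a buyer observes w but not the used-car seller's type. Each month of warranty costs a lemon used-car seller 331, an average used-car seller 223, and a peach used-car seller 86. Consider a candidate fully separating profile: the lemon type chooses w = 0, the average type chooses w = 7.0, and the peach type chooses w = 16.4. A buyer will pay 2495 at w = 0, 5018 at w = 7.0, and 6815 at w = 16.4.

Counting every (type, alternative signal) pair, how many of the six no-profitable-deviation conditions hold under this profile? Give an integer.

5

Lemon (own payoff 2495): to w=7.0 gives 5018 − 331×7.0 = 2701 → profitable ✗; to w=16.4 gives 6815 − 331×16.4 = 1386.6 → no gain ✓.
Peach (own payoff 6815 − 86×16.4 = 5404.6): to w=0 gives 2495 → no gain ✓; to w=7.0 gives 5018 − 86×7.0 = 4416 → no gain ✓.
Average (own payoff 5018 − 223×7.0 = 3457): to w=0 gives 2495 → no gain ✓; to w=16.4 gives 6815 − 223×16.4 = 3157.8 → no gain ✓.
5 of the 6 constraints hold; not an equilibrium.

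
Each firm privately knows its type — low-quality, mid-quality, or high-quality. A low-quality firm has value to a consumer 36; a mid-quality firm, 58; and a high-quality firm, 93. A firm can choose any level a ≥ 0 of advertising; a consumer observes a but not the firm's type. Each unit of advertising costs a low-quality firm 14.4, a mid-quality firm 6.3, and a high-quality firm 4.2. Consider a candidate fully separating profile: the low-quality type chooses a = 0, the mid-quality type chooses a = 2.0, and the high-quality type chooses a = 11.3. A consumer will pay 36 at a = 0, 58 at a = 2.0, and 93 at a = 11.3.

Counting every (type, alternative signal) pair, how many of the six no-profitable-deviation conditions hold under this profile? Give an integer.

Low-quality (own payoff 36): to a=2.0 gives 58 − 14.4×2.0 = 29.2 → no gain ✓; to a=11.3 gives 93 − 14.4×11.3 = -69.72 → no gain ✓.
High-quality (own payoff 93 − 4.2×11.3 = 45.54): to a=0 gives 36 → no gain ✓; to a=2.0 gives 58 − 4.2×2.0 = 49.6 → profitable ✗.
Mid-quality (own payoff 58 − 6.3×2.0 = 45.4): to a=0 gives 36 → no gain ✓; to a=11.3 gives 93 − 6.3×11.3 = 21.81 → no gain ✓.
5 of the 6 constraints hold; not an equilibrium.

5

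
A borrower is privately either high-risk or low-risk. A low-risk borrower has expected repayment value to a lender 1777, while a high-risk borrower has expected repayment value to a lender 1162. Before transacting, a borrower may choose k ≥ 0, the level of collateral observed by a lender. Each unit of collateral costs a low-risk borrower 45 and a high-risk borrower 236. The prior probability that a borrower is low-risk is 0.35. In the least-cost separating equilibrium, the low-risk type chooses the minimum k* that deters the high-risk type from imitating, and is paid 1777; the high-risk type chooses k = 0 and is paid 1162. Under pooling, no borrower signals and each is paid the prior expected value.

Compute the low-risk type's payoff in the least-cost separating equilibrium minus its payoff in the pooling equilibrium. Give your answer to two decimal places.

282.48

Least-cost separating signal: k* solves 1162 = 1777 − 236·k*, so k* = (1777 − 1162)/236 ≈ 2.6059.
Low-risk type's separating payoff: 1777 − 45 × k* = 1777 − 45 × (1777 − 1162)/236 = 1777 − 27675/236 ≈ 1659.7331.
Pooling payoff: 0.35 × 1777 + 0.65 × 1162 = 1377.25.
Difference: 1659.7331 − 1377.25 = 282.4831, i.e. 282.48 to two decimal places.
The low-risk type prefers to separate.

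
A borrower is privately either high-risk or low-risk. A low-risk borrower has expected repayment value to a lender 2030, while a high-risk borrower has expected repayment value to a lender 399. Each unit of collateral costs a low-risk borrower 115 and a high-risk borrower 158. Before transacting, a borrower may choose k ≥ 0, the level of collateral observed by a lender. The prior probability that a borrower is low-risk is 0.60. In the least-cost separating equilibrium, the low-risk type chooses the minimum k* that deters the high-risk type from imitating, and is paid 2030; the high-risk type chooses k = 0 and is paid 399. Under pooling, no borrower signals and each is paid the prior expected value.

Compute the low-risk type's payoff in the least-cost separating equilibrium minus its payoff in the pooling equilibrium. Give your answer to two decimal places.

Least-cost separating signal: k* solves 399 = 2030 − 158·k*, so k* = (2030 − 399)/158 ≈ 10.3228.
Low-risk type's separating payoff: 2030 − 115 × k* = 2030 − 115 × (2030 − 399)/158 = 2030 − 187565/158 ≈ 842.8797.
Pooling payoff: 0.60 × 2030 + 0.40 × 399 = 1377.6.
Difference: 842.8797 − 1377.6 = -534.7203, i.e. -534.72 to two decimal places.
The low-risk type would prefer the pooling outcome.

-534.72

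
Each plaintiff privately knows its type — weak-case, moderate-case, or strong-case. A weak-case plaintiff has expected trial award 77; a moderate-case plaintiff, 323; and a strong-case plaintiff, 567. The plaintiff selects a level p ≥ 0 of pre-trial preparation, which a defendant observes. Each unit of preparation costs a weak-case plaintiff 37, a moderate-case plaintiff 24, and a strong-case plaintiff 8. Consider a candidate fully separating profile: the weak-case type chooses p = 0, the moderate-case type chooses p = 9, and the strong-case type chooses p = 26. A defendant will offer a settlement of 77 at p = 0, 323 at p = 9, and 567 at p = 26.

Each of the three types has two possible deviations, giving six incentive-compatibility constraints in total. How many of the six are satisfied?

6

Strong-case (own payoff 567 − 8×26 = 359): to p=0 gives 77 → no gain ✓; to p=9 gives 323 − 8×9 = 251 → no gain ✓.
Moderate-case (own payoff 323 − 24×9 = 107): to p=0 gives 77 → no gain ✓; to p=26 gives 567 − 24×26 = -57 → no gain ✓.
Weak-case (own payoff 77): to p=9 gives 323 − 37×9 = -10 → no gain ✓; to p=26 gives 567 − 37×26 = -395 → no gain ✓.
6 of the 6 constraints hold; this profile is a separating equilibrium.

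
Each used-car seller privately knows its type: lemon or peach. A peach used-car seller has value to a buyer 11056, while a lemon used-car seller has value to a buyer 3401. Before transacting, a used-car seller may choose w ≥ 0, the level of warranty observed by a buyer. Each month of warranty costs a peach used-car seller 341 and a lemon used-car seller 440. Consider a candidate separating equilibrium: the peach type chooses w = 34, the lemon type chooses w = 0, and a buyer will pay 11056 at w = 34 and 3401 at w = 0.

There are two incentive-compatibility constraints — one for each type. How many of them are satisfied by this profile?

Lemon type: stay at 0 → 3401; mimic → 11056 − 440 × 34 = -3904. IC holds (3401 ≥ -3904).
Peach type: signal → 11056 − 341 × 34 = -538; deviate to 0 → 3401. IC fails (-538 < 3401).
1 of 2 constraints hold, so this profile is not an equilibrium.

1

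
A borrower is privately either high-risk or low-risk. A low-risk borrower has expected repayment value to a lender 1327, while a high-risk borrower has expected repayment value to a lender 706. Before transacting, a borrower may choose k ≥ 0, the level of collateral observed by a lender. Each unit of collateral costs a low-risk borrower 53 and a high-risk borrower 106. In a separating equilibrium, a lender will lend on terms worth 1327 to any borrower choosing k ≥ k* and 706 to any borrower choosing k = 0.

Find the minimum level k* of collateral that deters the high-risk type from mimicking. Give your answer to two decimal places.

5.86

A high-risk borrower choosing k = 0 receives 706.
Imitating at k* instead would pay 1327 at cost 106·k*, netting 1327 − 106·k*.
Indifference: 706 = 1327 − 106·k*, so k* = (1327 − 706) / 106 ≈ 5.86.
This is the high-risk type's binding incentive-compatibility constraint; any k ≥ 5.86 sustains separation on that side.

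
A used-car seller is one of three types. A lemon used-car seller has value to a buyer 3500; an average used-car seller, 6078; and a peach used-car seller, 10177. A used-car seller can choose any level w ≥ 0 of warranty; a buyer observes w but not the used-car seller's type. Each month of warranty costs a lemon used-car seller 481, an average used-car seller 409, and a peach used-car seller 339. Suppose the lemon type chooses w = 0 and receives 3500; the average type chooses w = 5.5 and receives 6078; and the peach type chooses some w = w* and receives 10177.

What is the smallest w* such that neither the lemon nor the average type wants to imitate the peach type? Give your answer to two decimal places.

Lemon type (on-path payoff 3500) won't mimic when 3500 ≥ 10177 − 481·w*, i.e. w* ≥ 13.88.
Average type (on-path payoff 6078 − 409×5.5 = 3828.5) won't mimic when 3828.5 ≥ 10177 − 409·w*, i.e. w* ≥ 15.52.
Both must hold, so w* = max(13.88, 15.52) = 15.52. The average type's constraint binds.

15.52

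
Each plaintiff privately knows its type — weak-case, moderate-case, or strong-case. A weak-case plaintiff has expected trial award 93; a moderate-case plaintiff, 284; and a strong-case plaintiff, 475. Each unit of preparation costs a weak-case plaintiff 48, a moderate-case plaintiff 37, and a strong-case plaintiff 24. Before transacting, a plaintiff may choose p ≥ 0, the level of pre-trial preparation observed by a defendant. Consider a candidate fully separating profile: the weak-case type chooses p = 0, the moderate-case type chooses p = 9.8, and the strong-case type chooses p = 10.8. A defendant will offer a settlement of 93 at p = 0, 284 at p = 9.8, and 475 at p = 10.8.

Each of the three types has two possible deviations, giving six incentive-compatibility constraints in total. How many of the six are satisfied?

Weak-case (own payoff 93): to p=9.8 gives 284 − 48×9.8 = -186.4 → no gain ✓; to p=10.8 gives 475 − 48×10.8 = -43.4 → no gain ✓.
Moderate-case (own payoff 284 − 37×9.8 = -78.6): to p=0 gives 93 → profitable ✗; to p=10.8 gives 475 − 37×10.8 = 75.4 → profitable ✗.
Strong-case (own payoff 475 − 24×10.8 = 215.8): to p=0 gives 93 → no gain ✓; to p=9.8 gives 284 − 24×9.8 = 48.8 → no gain ✓.
4 of the 6 constraints hold; not an equilibrium.

4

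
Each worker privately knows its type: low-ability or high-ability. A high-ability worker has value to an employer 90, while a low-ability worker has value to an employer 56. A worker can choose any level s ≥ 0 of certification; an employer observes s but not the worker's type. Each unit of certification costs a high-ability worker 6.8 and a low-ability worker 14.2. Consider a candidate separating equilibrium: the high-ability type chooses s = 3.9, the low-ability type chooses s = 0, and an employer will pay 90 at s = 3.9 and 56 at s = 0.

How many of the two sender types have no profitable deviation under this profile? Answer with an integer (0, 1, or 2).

2

Low-ability type: stay at 0 → 56; mimic → 90 − 14.2 × 3.9 = 34.62. IC holds (56 ≥ 34.62).
High-ability type: signal → 90 − 6.8 × 3.9 = 63.48; deviate to 0 → 56. IC holds (63.48 ≥ 56).
2 of 2 constraints hold, so this is a separating equilibrium.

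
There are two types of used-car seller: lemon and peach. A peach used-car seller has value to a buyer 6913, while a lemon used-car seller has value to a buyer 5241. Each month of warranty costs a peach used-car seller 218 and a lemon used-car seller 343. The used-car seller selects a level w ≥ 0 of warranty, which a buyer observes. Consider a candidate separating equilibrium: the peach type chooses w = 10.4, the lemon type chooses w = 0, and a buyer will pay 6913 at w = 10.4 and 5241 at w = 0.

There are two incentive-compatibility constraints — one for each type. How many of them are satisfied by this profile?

1

Lemon type: stay at 0 → 5241; mimic → 6913 − 343 × 10.4 = 3345.8. IC holds (5241 ≥ 3345.8).
Peach type: signal → 6913 − 218 × 10.4 = 4645.8; deviate to 0 → 5241. IC fails (4645.8 < 5241).
1 of 2 constraints hold, so this profile is not an equilibrium.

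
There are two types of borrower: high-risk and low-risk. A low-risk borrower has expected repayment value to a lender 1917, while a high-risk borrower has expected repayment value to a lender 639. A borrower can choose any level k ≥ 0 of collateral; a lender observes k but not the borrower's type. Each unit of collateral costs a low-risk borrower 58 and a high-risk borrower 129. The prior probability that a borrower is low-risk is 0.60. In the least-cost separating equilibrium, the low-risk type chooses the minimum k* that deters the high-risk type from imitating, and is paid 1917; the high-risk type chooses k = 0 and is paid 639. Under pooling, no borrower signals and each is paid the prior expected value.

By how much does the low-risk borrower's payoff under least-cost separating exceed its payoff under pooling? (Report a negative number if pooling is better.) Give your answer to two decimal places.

Least-cost separating signal: k* solves 639 = 1917 − 129·k*, so k* = (1917 − 639)/129 ≈ 9.9070.
Low-risk type's separating payoff: 1917 − 58 × k* = 1917 − 58 × (1917 − 639)/129 = 1917 − 74124/129 ≈ 1342.3953.
Pooling payoff: 0.60 × 1917 + 0.40 × 639 = 1405.8.
Difference: 1342.3953 − 1405.8 = -63.4047, i.e. -63.40 to two decimal places.
The low-risk type would prefer the pooling outcome.

-63.40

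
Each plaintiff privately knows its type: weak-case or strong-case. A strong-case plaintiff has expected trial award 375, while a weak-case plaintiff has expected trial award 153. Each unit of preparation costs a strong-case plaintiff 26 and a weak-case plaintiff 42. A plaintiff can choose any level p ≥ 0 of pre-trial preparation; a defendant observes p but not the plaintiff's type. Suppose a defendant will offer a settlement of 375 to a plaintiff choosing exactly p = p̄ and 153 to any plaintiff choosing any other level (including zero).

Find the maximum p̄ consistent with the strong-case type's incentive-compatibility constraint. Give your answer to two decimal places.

8.54

Choosing p̄ yields the strong-case type 375 − 26·p̄; choosing zero yields 153.
The strong-case type is indifferent at 375 − 26·p̄ = 153, i.e. p̄ = (375 − 153) / 26 ≈ 8.54.
For any p̄ above 8.54 the strong-case type would rather pool at zero, so separation collapses.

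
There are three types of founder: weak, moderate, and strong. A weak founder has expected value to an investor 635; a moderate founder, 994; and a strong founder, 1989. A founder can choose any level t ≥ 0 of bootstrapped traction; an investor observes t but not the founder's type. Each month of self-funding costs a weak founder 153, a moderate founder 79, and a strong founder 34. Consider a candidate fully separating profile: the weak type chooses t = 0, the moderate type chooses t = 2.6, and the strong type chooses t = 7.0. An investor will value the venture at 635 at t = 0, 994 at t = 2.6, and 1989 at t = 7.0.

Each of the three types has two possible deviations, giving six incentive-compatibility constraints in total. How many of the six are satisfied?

4

Strong (own payoff 1989 − 34×7.0 = 1751): to t=0 gives 635 → no gain ✓; to t=2.6 gives 994 − 34×2.6 = 905.6 → no gain ✓.
Weak (own payoff 635): to t=2.6 gives 994 − 153×2.6 = 596.2 → no gain ✓; to t=7.0 gives 1989 − 153×7.0 = 918 → profitable ✗.
Moderate (own payoff 994 − 79×2.6 = 788.6): to t=0 gives 635 → no gain ✓; to t=7.0 gives 1989 − 79×7.0 = 1436 → profitable ✗.
4 of the 6 constraints hold; not an equilibrium.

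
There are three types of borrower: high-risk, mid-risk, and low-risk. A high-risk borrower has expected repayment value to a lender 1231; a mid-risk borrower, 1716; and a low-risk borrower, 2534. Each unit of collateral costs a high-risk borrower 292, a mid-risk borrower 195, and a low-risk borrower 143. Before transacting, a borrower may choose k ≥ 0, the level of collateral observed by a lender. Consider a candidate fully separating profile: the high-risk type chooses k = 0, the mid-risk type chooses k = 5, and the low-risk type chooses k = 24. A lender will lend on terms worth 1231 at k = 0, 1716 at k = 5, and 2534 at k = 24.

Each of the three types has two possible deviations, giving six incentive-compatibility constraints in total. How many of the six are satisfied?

High-risk (own payoff 1231): to k=5 gives 1716 − 292×5 = 256 → no gain ✓; to k=24 gives 2534 − 292×24 = -4474 → no gain ✓.
Mid-risk (own payoff 1716 − 195×5 = 741): to k=0 gives 1231 → profitable ✗; to k=24 gives 2534 − 195×24 = -2146 → no gain ✓.
Low-risk (own payoff 2534 − 143×24 = -898): to k=0 gives 1231 → profitable ✗; to k=5 gives 1716 − 143×5 = 1001 → profitable ✗.
3 of the 6 constraints hold; not an equilibrium.

3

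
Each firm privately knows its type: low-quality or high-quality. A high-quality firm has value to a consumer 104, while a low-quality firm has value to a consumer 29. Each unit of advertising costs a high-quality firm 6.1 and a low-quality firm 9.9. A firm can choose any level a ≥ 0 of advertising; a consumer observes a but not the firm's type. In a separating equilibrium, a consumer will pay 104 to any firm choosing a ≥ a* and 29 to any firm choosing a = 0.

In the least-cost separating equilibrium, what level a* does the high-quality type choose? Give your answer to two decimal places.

7.58

A low-quality firm choosing a = 0 receives 29.
Imitating at a* instead would pay 104 at cost 9.9·a*, netting 104 − 9.9·a*.
Indifference: 29 = 104 − 9.9·a*, so a* = (104 − 29) / 9.9 ≈ 7.58.
At a* the low-quality type's incentive constraint just binds; the high-quality type strictly prefers a* since its per-unit cost is lower.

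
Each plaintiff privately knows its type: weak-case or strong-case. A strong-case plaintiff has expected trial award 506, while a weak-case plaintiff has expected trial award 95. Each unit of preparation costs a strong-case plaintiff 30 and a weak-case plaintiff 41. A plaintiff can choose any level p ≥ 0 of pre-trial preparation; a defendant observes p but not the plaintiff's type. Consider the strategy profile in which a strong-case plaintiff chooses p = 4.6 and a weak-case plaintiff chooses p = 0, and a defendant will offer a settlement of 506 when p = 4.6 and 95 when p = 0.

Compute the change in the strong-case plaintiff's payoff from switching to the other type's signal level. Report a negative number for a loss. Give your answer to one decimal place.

Playing p = 4.6 the strong-case plaintiff receives 506 − 30 × 4.6 = 368.
Deviating to p = 0 yields 95 instead.
Gain from deviating: 95 − 368 = -273.0.
The gain is negative, so the strong-case type's incentive-compatibility constraint is satisfied.

-273.0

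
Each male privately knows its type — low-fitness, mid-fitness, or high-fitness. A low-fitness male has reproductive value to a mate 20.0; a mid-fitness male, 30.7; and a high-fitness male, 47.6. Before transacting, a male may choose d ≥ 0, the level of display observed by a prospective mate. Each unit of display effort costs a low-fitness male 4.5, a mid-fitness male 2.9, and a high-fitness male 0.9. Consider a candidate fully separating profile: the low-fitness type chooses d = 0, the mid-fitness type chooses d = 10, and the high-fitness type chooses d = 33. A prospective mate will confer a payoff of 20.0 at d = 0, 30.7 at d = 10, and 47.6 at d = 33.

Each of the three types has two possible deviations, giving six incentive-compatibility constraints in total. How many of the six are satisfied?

Low-fitness (own payoff 20.0): to d=10 gives 30.7 − 4.5×10 = -14.3 → no gain ✓; to d=33 gives 47.6 − 4.5×33 = -100.9 → no gain ✓.
High-fitness (own payoff 47.6 − 0.9×33 = 17.9): to d=0 gives 20.0 → profitable ✗; to d=10 gives 30.7 − 0.9×10 = 21.7 → profitable ✗.
Mid-fitness (own payoff 30.7 − 2.9×10 = 1.7): to d=0 gives 20.0 → profitable ✗; to d=33 gives 47.6 − 2.9×33 = -48.1 → no gain ✓.
3 of the 6 constraints hold; not an equilibrium.

3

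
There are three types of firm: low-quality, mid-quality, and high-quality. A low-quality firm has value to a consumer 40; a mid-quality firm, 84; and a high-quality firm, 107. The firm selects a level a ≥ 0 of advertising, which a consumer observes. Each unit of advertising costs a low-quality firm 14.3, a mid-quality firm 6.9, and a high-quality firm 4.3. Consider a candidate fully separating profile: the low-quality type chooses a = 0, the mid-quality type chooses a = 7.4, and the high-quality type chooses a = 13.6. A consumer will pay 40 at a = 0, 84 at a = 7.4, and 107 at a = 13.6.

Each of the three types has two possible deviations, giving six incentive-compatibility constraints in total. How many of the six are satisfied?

4

High-quality (own payoff 107 − 4.3×13.6 = 48.52): to a=0 gives 40 → no gain ✓; to a=7.4 gives 84 − 4.3×7.4 = 52.18 → profitable ✗.
Low-quality (own payoff 40): to a=7.4 gives 84 − 14.3×7.4 = -21.82 → no gain ✓; to a=13.6 gives 107 − 14.3×13.6 = -87.48 → no gain ✓.
Mid-quality (own payoff 84 − 6.9×7.4 = 32.94): to a=0 gives 40 → profitable ✗; to a=13.6 gives 107 − 6.9×13.6 = 13.16 → no gain ✓.
4 of the 6 constraints hold; not an equilibrium.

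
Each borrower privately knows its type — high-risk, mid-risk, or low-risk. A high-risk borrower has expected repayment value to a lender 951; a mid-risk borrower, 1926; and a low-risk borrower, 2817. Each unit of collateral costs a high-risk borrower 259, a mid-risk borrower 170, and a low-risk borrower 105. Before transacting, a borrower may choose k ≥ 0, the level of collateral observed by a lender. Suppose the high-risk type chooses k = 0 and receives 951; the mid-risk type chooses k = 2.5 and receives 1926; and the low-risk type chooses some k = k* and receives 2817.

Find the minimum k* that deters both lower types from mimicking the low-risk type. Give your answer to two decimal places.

High-risk type (on-path payoff 951) won't mimic when 951 ≥ 2817 − 259·k*, i.e. k* ≥ 7.20.
Mid-risk type (on-path payoff 1926 − 170×2.5 = 1501) won't mimic when 1501 ≥ 2817 − 170·k*, i.e. k* ≥ 7.74.
Both must hold, so k* = max(7.20, 7.74) = 7.74. The mid-risk type's constraint binds.

7.74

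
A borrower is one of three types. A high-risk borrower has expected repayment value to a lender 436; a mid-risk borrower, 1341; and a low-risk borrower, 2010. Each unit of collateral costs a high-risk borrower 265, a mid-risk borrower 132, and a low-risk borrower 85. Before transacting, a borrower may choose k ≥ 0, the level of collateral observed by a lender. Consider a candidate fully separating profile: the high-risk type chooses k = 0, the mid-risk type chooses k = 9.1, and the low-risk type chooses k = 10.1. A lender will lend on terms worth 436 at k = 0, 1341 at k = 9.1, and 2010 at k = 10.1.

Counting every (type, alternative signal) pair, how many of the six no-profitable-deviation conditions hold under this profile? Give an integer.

4

High-risk (own payoff 436): to k=9.1 gives 1341 − 265×9.1 = -1070.5 → no gain ✓; to k=10.1 gives 2010 − 265×10.1 = -666.5 → no gain ✓.
Mid-risk (own payoff 1341 − 132×9.1 = 139.8): to k=0 gives 436 → profitable ✗; to k=10.1 gives 2010 − 132×10.1 = 676.8 → profitable ✗.
Low-risk (own payoff 2010 − 85×10.1 = 1151.5): to k=0 gives 436 → no gain ✓; to k=9.1 gives 1341 − 85×9.1 = 567.5 → no gain ✓.
4 of the 6 constraints hold; not an equilibrium.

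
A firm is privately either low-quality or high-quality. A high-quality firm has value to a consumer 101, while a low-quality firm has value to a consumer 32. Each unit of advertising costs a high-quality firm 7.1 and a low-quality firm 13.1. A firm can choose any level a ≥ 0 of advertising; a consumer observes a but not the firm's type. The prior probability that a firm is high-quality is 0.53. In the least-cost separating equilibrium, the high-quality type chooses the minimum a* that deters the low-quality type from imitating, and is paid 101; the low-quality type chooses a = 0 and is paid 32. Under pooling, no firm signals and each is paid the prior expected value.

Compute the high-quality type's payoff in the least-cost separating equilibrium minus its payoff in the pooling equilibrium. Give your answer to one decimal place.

Least-cost separating signal: a* solves 32 = 101 − 13.1·a*, so a* = (101 − 32)/13.1 ≈ 5.2672.
High-quality type's separating payoff: 101 − 7.1 × a* = 101 − 7.1 × (101 − 32)/13.1 = 101 − 489.9/13.1 ≈ 63.603.
Pooling payoff: 0.53 × 101 + 0.47 × 32 = 68.57.
Difference: 63.603 − 68.57 = -4.967, i.e. -5.0 to one decimal place.
The high-quality type would prefer the pooling outcome.

-5.0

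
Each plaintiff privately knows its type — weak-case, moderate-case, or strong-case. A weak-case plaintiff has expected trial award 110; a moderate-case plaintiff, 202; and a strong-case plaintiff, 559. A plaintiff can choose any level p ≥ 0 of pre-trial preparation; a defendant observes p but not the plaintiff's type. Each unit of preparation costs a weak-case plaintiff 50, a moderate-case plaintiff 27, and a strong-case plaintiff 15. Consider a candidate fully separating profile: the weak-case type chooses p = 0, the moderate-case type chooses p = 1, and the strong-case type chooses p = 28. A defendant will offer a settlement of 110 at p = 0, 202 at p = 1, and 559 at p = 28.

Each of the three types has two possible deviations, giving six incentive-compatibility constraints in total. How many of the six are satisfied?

4

Weak-case (own payoff 110): to p=1 gives 202 − 50×1 = 152 → profitable ✗; to p=28 gives 559 − 50×28 = -841 → no gain ✓.
Moderate-case (own payoff 202 − 27×1 = 175): to p=0 gives 110 → no gain ✓; to p=28 gives 559 − 27×28 = -197 → no gain ✓.
Strong-case (own payoff 559 − 15×28 = 139): to p=0 gives 110 → no gain ✓; to p=1 gives 202 − 15×1 = 187 → profitable ✗.
4 of the 6 constraints hold; not an equilibrium.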